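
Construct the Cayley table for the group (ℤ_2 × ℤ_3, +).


Elements: {(0,0), (0,1), (0,2), (1,0), (1,1), (1,2)}
Operation: componentwise addition mod (2, 3)
Entry (a, b) = ((a₁+b₁) mod 2, (a₂+b₂) mod 3)

Cayley table:
      | (0,0) | (0,1) | (0,2) | (1,0) | (1,1) | (1,2)
(0,0) | (0,0) | (0,1) | (0,2) | (1,0) | (1,1) | (1,2)
(0,1) | (0,1) | (0,2) | (0,0) | (1,1) | (1,2) | (1,0)
(0,2) | (0,2) | (0,0) | (0,1) | (1,2) | (1,0) | (1,1)
(1,0) | (1,0) | (1,1) | (1,2) | (0,0) | (0,1) | (0,2)
(1,1) | (1,1) | (1,2) | (1,0) | (0,1) | (0,2) | (0,0)
(1,2) | (1,2) | (1,0) | (1,1) | (0,2) | (0,0) | (0,1)


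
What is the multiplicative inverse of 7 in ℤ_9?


Use the extended Euclidean algorithm to write 1 = 7·s + 9·t; then s mod 9 is the inverse.
Euclidean algorithm:
  7 = 0·9 + 7
  9 = 1·7 + 2
  7 = 3·2 + 1
  2 = 2·1 + 0
gcd(7,9) = 1
Back-substitution gives: 7·(4) + 9·(-3) = 1
So 7⁻¹ ≡ 4 ≡ 4 (mod 9)
Check: 7 × 4 = 28 ≡ 1 (mod 9) ✓

7⁻¹ ≡ 4 (mod 9)


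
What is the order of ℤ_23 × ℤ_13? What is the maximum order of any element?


|ℤ_23 × ℤ_13| = 23 × 13 = 299
Max element order = lcm(23,13) = 299
Cyclic? Yes (gcd=1)

|ℤ_23×ℤ_13| = 299, max element order = 299


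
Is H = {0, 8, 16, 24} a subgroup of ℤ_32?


Subgroup test for H = {0, 8, 16, 24} in (ℤ_32, +):
(1) 0 ∈ H? Yes
(2) Closure: for all a,b ∈ H, (a+b) mod 32 ∈ H? Yes
(3) Inverses: for all a ∈ H, -a mod 32 ∈ H? Yes

Yes, H is a subgroup of ℤ_32


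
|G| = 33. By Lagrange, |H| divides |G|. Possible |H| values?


Lagrange's theorem: |H| divides |G|
|G| = 33
Divisors of 33: 1, 3, 11, 33

Possible subgroup orders: {1, 3, 11, 33}


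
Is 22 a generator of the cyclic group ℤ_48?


g generates ℤ_n iff gcd(g, n) = 1
gcd(22, 48) = 2
Since gcd = 2 ≠ 1, ⟨22⟩ has order 24 < 48, so 22 is not a generator.

No, 22 does not generate ℤ_48


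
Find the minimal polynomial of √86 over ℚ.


√86 satisfies x² - 86 = 0, irreducible over ℚ since 86 is squarefree

Minimal polynomial: x² - 86


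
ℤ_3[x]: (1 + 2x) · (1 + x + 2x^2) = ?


Expand and collect like terms; reduce coefficients mod 3:
x^0: 1·1 = 1 ≡ 1 (mod 3)
x^1: 1·1 + 2·1 = 3 ≡ 0 (mod 3)
x^2: 1·2 + 2·1 = 4 ≡ 1 (mod 3)
x^3: 2·2 = 4 ≡ 1 (mod 3)
Result: 1 + x^2 + x^3

f · g = 1 + x^2 + x^3


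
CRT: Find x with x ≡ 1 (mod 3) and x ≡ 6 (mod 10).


m₁ = 3, m₂ = 10, gcd = 1, so CRT applies. M = m₁·m₂ = 30
Let M₁ = M/m₁ = 10, M₂ = M/m₂ = 3
Find y₁ ≡ M₁⁻¹ (mod m₁): 10⁻¹ ≡ 1 (mod 3)
Find y₂ ≡ M₂⁻¹ (mod m₂): 3⁻¹ ≡ 7 (mod 10)
x = a₁·M₁·y₁ + a₂·M₂·y₂ = 1·10·1 + 6·3·7 = 136
Reduce mod 30: x ≡ 16
Check: 16 mod 3 = 1 ✓, 16 mod 10 = 6 ✓

x ≡ 16 (mod 30)


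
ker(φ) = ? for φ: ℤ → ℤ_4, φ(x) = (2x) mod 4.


Kernel = preimage of identity
ker(φ) = {x ∈ ℤ : 2x ≡ 0 (mod 4)}. gcd(2,4) = 2, so 2x ≡ 0 (mod 4) ⟺ x ≡ 0 (mod 4/2 = 2). Hence ker(φ) = 2ℤ

ker(φ) = 2ℤ


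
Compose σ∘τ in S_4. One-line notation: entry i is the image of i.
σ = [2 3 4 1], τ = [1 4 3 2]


σ∘τ: apply τ first, then σ
1 →τ 1 →σ 2
2 →τ 4 →σ 1
3 →τ 3 →σ 4
4 →τ 2 →σ 3

σ∘τ = [2 1 4 3]


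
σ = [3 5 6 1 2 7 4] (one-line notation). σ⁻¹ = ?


To find σ⁻¹, swap domain and range:
σ(1) = 3 → σ⁻¹(3) = 1
σ(2) = 5 → σ⁻¹(5) = 2
σ(3) = 6 → σ⁻¹(6) = 3
σ(4) = 1 → σ⁻¹(1) = 4
σ(5) = 2 → σ⁻¹(2) = 5
σ(6) = 7 → σ⁻¹(7) = 6
σ(7) = 4 → σ⁻¹(4) = 7

σ⁻¹ = [4 5 1 7 2 3 6]


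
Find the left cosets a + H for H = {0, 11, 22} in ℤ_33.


H = {0, 11, 22}, |H| = 3
Number of cosets = |G|/|H| = 33/3 = 11
0 + H = {0, 11, 22}
1 + H = {1, 12, 23}
2 + H = {2, 13, 24}
3 + H = {3, 14, 25}
4 + H = {4, 15, 26}
5 + H = {5, 16, 27}
6 + H = {6, 17, 28}
7 + H = {7, 18, 29}
8 + H = {8, 19, 30}
9 + H = {9, 20, 31}
10 + H = {10, 21, 32}

Cosets: 0+H={0,11,22}; 1+H={1,12,23}; 2+H={2,13,24}; 3+H={3,14,25}; 4+H={4,15,26}; 5+H={5,16,27}; 6+H={6,17,28}; 7+H={7,18,29}; 8+H={8,19,30}; 9+H={9,20,31}; 10+H={10,21,32}


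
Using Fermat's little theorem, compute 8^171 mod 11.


Fermat's little theorem: if p is prime and gcd(a,p)=1, then a^(p-1) ≡ 1 (mod p)
p = 11 is prime, gcd(8,11) = 1
Reduce exponent: 171 mod 10 = 1
So 8^171 ≡ 8^1 (mod 11)
8^1 mod 11 = 8

8^171 ≡ 8 (mod 11)


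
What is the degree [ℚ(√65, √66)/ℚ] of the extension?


[ℚ(√65,√66):ℚ] = [ℚ(√65,√66):ℚ(√65)]·[ℚ(√65):ℚ] = 2·2 = 4

[ℚ(√65, √66)/ℚ] = 4


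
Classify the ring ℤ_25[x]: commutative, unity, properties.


ℤ_25 has zero divisors (5·5 ≡ 0), and these lift to constant zero divisors in ℤ_25[x]; so not an integral domain
Commutative: Yes
Integral domain: No
Has unity: Yes

ℤ_25[x]: Commutative=Yes, Unity=Yes


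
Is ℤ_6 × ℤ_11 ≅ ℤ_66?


Comparing ℤ_6 × ℤ_11 and ℤ_66:
gcd(6,11) = 1, so ℤ_6 × ℤ_11 ≅ ℤ_66 (CRT)

Yes, ℤ_6 × ℤ_11 ≅ ℤ_66


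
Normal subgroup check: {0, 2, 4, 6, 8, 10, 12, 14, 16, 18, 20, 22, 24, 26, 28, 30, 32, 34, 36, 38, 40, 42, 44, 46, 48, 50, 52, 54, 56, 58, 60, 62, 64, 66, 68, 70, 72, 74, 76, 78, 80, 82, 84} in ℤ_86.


H = {0, 2, 4, 6, 8, 10, 12, 14, 16, 18, 20, 22, 24, 26, 28, 30, 32, 34, 36, 38, 40, 42, 44, 46, 48, 50, 52, 54, 56, 58, 60, 62, 64, 66, 68, 70, 72, 74, 76, 78, 80, 82, 84} in ℤ_86
ℤ_86 is abelian; every subgroup of an abelian group is normal

Yes, normal subgroup


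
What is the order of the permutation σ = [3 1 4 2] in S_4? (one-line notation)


Cycle decomposition: (1 3 4 2)
Cycle lengths: 4
Order = lcm(4) = 4

ord(σ) = 4


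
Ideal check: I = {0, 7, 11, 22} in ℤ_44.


Check ideal conditions for I = {0, 7, 11, 22} in ℤ_44:
(1) I is an additive subgroup? No
(2) For r ∈ ℤ_44 and a ∈ I: r·a ∈ I? No  [counterexample: r=2, a=7, r·a mod 44 = 14 ∉ I]

No, I is not an ideal of ℤ_44


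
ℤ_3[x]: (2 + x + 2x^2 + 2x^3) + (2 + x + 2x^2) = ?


Add coefficients mod 3:
x^0: 2 + 2 = 1 (mod 3)
x^1: 1 + 1 = 2 (mod 3)
x^2: 2 + 2 = 1 (mod 3)
x^3: 2 + 0 = 2 (mod 3)
Result: 1 + 2x + x^2 + 2x^3

f + g = 1 + 2x + x^2 + 2x^3


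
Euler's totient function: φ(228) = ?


Factor n: 228 = 2^2 × 3 × 19
φ(n) = n · ∏(1 - 1/p) over distinct primes p | n
φ(228) = 228 · (1 - 1/2) · (1 - 1/3) · (1 - 1/19) = 72

φ(228) = 72


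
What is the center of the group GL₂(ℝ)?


Z(G) = {g ∈ G | gx = xg for all x ∈ G}
Only scalar multiples of the identity commute with all invertible matrices

Z(GL₂(ℝ)) = {aI : a ∈ ℝ, a ≠ 0}


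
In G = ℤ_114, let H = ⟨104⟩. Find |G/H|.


|⟨104⟩| = n / gcd(104, 114) = 114 / 2 = 57
H is normal (ℤ_114 is abelian).
|G/H| = |G| / |H| = 114 / 57 = 2

|G/H| = 2


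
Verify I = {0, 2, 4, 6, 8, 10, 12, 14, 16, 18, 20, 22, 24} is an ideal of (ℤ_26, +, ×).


Check ideal conditions for I = {0, 2, 4, 6, 8, 10, 12, 14, 16, 18, 20, 22, 24} in ℤ_26:
(1) I is an additive subgroup? Yes
(2) For r ∈ ℤ_26 and a ∈ I: r·a ∈ I? Yes

Yes, I is an ideal of ℤ_26


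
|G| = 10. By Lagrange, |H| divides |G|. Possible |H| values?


Lagrange's theorem: |H| divides |G|
|G| = 10
Divisors of 10: 1, 2, 5, 10

Possible subgroup orders: {1, 2, 5, 10}


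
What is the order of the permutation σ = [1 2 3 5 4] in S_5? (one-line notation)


Cycle decomposition: (4 5)
Cycle lengths: 2
Order = lcm(2) = 2

ord(σ) = 2


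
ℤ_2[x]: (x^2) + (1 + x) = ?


Add coefficients mod 2:
x^0: 0 + 1 = 1 (mod 2)
x^1: 0 + 1 = 1 (mod 2)
x^2: 1 + 0 = 1 (mod 2)
Result: 1 + x + x^2

f + g = 1 + x + x^2


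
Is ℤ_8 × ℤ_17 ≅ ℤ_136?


Comparing ℤ_8 × ℤ_17 and ℤ_136:
gcd(8,17) = 1, so ℤ_8 × ℤ_17 ≅ ℤ_136 (CRT)

Yes, ℤ_8 × ℤ_17 ≅ ℤ_136


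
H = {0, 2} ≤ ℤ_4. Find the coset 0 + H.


0 + H = {0 + h (mod 4) : h ∈ H}
0+0=0, 0+2=2

0 + H = {0, 2}


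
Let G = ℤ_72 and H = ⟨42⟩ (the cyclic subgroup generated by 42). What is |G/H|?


|⟨42⟩| = n / gcd(42, 72) = 72 / 6 = 12
H is normal (ℤ_72 is abelian).
|G/H| = |G| / |H| = 72 / 12 = 6

|G/H| = 6


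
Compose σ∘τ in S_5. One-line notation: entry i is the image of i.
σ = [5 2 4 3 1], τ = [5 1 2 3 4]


σ∘τ: apply τ first, then σ
1 →τ 5 →σ 1
2 →τ 1 →σ 5
3 →τ 2 →σ 2
4 →τ 3 →σ 4
5 →τ 4 →σ 3

σ∘τ = [1 5 2 4 3]


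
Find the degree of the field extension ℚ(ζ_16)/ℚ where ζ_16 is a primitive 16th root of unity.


[ℚ(ζ_n):ℚ] = deg Φ_n(x) = φ(n). Here φ(16) = 8

[ℚ(ζ_16)/ℚ where ζ_16 is a primitive 16th root of unity] = 8


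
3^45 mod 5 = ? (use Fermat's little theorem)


Fermat's little theorem: if p is prime and gcd(a,p)=1, then a^(p-1) ≡ 1 (mod p)
p = 5 is prime, gcd(3,5) = 1
Reduce exponent: 45 mod 4 = 1
So 3^45 ≡ 3^1 (mod 5)
3^1 mod 5 = 3

3^45 ≡ 3 (mod 5)


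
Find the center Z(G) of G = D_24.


Z(G) = {g ∈ G | gx = xg for all x ∈ G}
For even n, Z(D_n) = {e, r^(n/2)}: the 180° rotation r^12 commutes with every reflection and rotation

Z(D_24) = {e, r^12}


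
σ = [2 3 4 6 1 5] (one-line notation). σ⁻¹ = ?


To find σ⁻¹, swap domain and range:
σ(1) = 2 → σ⁻¹(2) = 1
σ(2) = 3 → σ⁻¹(3) = 2
σ(3) = 4 → σ⁻¹(4) = 3
σ(4) = 6 → σ⁻¹(6) = 4
σ(5) = 1 → σ⁻¹(1) = 5
σ(6) = 5 → σ⁻¹(5) = 6

σ⁻¹ = [5 1 2 3 6 4]


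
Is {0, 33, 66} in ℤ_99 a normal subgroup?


H = {0, 33, 66} in ℤ_99
ℤ_99 is abelian; every subgroup of an abelian group is normal

Yes, normal subgroup


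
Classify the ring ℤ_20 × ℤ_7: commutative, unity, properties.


Direct product ring; commutative with unity (1,1); but (1,0)·(0,1) = (0,0) gives zero divisors, so not an integral domain
Commutative: Yes
Integral domain: No
Has unity: Yes

ℤ_20 × ℤ_7: Commutative=Yes, Unity=Yes


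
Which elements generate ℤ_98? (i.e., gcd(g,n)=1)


g generates ℤ_n iff gcd(g,n) = 1
Prime factors of 98: 2, 7
Generators are g ∈ {1,...,97} not divisible by any of these primes.
Generators: {1, 3, 5, 9, 11, 13, 15, 17, 19, 23, 25, 27, 29, 31, 33, 37, 39, 41, 43, 45, 47, 51, 53, 55, 57, 59, 61, 65, 67, 69, 71, 73, 75, 79, 81, 83, 85, 87, 89, 93, 95, 97}
Number of generators = φ(98) = 42

Generators of ℤ_98 = {1, 3, 5, 9, 11, 13, 15, 17, 19, 23, 25, 27, 29, 31, 33, 37, 39, 41, 43, 45, 47, 51, 53, 55, 57, 59, 61, 65, 67, 69, 71, 73, 75, 79, 81, 83, 85, 87, 89, 93, 95, 97}


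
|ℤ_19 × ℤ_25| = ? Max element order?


|ℤ_19 × ℤ_25| = 19 × 25 = 475
Max element order = lcm(19,25) = 475
Cyclic? Yes (gcd=1)

|ℤ_19×ℤ_25| = 475, max element order = 475


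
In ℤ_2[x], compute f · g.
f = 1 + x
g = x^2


Expand and collect like terms; reduce coefficients mod 2:
x^0: 1·0 = 0 ≡ 0 (mod 2)
x^1: 1·0 + 1·0 = 0 ≡ 0 (mod 2)
x^2: 1·1 + 1·0 = 1 ≡ 1 (mod 2)
x^3: 1·1 = 1 ≡ 1 (mod 2)
Result: x^2 + x^3

f · g = x^2 + x^3


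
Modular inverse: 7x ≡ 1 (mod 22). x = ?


Use the extended Euclidean algorithm to write 1 = 7·s + 22·t; then s mod 22 is the inverse.
Euclidean algorithm:
  7 = 0·22 + 7
  22 = 3·7 + 1
  7 = 7·1 + 0
gcd(7,22) = 1
Back-substitution gives: 7·(-3) + 22·(1) = 1
So 7⁻¹ ≡ -3 ≡ 19 (mod 22)
Check: 7 × 19 = 133 ≡ 1 (mod 22) ✓

7⁻¹ ≡ 19 (mod 22)


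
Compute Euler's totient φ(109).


Factor n: 109 = 109
φ(n) = n · ∏(1 - 1/p) over distinct primes p | n
φ(109) = 109 · (1 - 1/109) = 108

φ(109) = 108


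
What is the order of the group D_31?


|D_n| = 2n (n rotations and n reflections)
|D_31| = 2×31 = 62

|D_31| = 62


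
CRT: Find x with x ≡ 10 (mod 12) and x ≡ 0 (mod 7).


m₁ = 12, m₂ = 7, gcd = 1, so CRT applies. M = m₁·m₂ = 84
Let M₁ = M/m₁ = 7, M₂ = M/m₂ = 12
Find y₁ ≡ M₁⁻¹ (mod m₁): 7⁻¹ ≡ 7 (mod 12)
Find y₂ ≡ M₂⁻¹ (mod m₂): 12⁻¹ ≡ 3 (mod 7)
x = a₁·M₁·y₁ + a₂·M₂·y₂ = 10·7·7 + 0·12·3 = 490
Reduce mod 84: x ≡ 70
Check: 70 mod 12 = 10 ✓, 70 mod 7 = 0 ✓

x ≡ 70 (mod 84)


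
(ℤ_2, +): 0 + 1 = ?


Operation: addition mod 2
0 + 1 = (a + b) mod 2 with a = 0, b = 1

0 + 1 = 1


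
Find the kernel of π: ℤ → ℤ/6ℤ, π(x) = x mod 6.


Kernel = preimage of identity
ker(π) = multiples of 6 = 6ℤ

ker(π) = 6ℤ


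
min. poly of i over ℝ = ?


i satisfies x² + 1 = 0, irreducible over ℝ

Minimal polynomial: x² + 1


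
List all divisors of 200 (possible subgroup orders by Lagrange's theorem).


Lagrange's theorem: |H| divides |G|
|G| = 200
Divisors of 200: 1, 2, 4, 5, 8, 10, 20, 25, 40, 50, 100, 200

Possible subgroup orders: {1, 2, 4, 5, 8, 10, 20, 25, 40, 50, 100, 200}


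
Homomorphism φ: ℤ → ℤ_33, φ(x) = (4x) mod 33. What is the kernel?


Kernel = preimage of identity
ker(φ) = {x ∈ ℤ : 4x ≡ 0 (mod 33)}. gcd(4,33) = 1, so 4x ≡ 0 (mod 33) ⟺ x ≡ 0 (mod 33/1 = 33). Hence ker(φ) = 33ℤ

ker(φ) = 33ℤ


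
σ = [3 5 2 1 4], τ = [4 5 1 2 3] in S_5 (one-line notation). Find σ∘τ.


σ∘τ: apply τ first, then σ
1 →τ 4 →σ 1
2 →τ 5 →σ 4
3 →τ 1 →σ 3
4 →τ 2 →σ 5
5 →τ 3 →σ 2

σ∘τ = [1 4 3 5 2]


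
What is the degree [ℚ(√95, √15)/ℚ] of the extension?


[ℚ(√95,√15):ℚ] = [ℚ(√95,√15):ℚ(√95)]·[ℚ(√95):ℚ] = 2·2 = 4

[ℚ(√95, √15)/ℚ] = 4


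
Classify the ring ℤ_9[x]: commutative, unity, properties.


ℤ_9 has zero divisors (3·3 ≡ 0), and these lift to constant zero divisors in ℤ_9[x]; so not an integral domain
Commutative: Yes
Integral domain: No
Has unity: Yes

ℤ_9[x]: Commutative=Yes, Unity=Yes


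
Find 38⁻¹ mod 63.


Use the extended Euclidean algorithm to write 1 = 38·s + 63·t; then s mod 63 is the inverse.
Euclidean algorithm:
  38 = 0·63 + 38
  63 = 1·38 + 25
  38 = 1·25 + 13
  25 = 1·13 + 12
  13 = 1·12 + 1
  12 = 12·1 + 0
gcd(38,63) = 1
Back-substitution gives: 38·(5) + 63·(-3) = 1
So 38⁻¹ ≡ 5 ≡ 5 (mod 63)
Check: 38 × 5 = 190 ≡ 1 (mod 63) ✓

38⁻¹ ≡ 5 (mod 63)


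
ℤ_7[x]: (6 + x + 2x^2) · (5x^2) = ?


Expand and collect like terms; reduce coefficients mod 7:
x^0: 6·0 = 0 ≡ 0 (mod 7)
x^1: 6·0 + 1·0 = 0 ≡ 0 (mod 7)
x^2: 6·5 + 1·0 + 2·0 = 30 ≡ 2 (mod 7)
x^3: 1·5 + 2·0 = 5 ≡ 5 (mod 7)
x^4: 2·5 = 10 ≡ 3 (mod 7)
Result: 2x^2 + 5x^3 + 3x^4

f · g = 2x^2 + 5x^3 + 3x^4


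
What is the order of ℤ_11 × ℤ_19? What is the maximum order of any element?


|ℤ_11 × ℤ_19| = 11 × 19 = 209
Max element order = lcm(11,19) = 209
Cyclic? Yes (gcd=1)

|ℤ_11×ℤ_19| = 209, max element order = 209


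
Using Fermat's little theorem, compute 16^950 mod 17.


Fermat's little theorem: if p is prime and gcd(a,p)=1, then a^(p-1) ≡ 1 (mod p)
p = 17 is prime, gcd(16,17) = 1
Reduce exponent: 950 mod 16 = 6
So 16^950 ≡ 16^6 (mod 17)
16^6 mod 17 = 1

16^950 ≡ 1 (mod 17)


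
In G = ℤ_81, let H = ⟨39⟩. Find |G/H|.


|⟨39⟩| = n / gcd(39, 81) = 81 / 3 = 27
H is normal (ℤ_81 is abelian).
|G/H| = |G| / |H| = 81 / 27 = 3

|G/H| = 3


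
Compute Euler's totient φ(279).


Factor n: 279 = 3^2 × 31
φ(n) = n · ∏(1 - 1/p) over distinct primes p | n
φ(279) = 279 · (1 - 1/3) · (1 - 1/31) = 180

φ(279) = 180


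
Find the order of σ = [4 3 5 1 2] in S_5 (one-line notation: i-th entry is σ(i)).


Cycle decomposition: (1 4) (2 3 5)
Cycle lengths: 2, 3
Order = lcm(2, 3) = 6

ord(σ) = 6


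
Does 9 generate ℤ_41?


g generates ℤ_n iff gcd(g, n) = 1
gcd(9, 41) = 1
Since gcd = 1, 9 is a generator.

Yes, 9 generates ℤ_41


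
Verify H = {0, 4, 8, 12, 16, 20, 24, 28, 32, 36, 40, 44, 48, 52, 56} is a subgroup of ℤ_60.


Subgroup test for H = {0, 4, 8, 12, 16, 20, 24, 28, 32, 36, 40, 44, 48, 52, 56} in (ℤ_60, +):
(1) 0 ∈ H? Yes
(2) Closure: for all a,b ∈ H, (a+b) mod 60 ∈ H? Yes
(3) Inverses: for all a ∈ H, -a mod 60 ∈ H? Yes

Yes, H is a subgroup of ℤ_60


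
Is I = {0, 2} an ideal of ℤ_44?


Check ideal conditions for I = {0, 2} in ℤ_44:
(1) I is an additive subgroup? No
(2) For r ∈ ℤ_44 and a ∈ I: r·a ∈ I? No  [counterexample: r=2, a=2, r·a mod 44 = 4 ∉ I]

No, I is not an ideal of ℤ_44


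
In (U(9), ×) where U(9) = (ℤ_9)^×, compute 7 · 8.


Operation: multiplication mod 9
7 · 8 = (a × b) mod 9 with a = 7, b = 8

7 · 8 = 2


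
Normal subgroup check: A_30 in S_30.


H = A_30 in S_30
A_30 has index 2 in S_30, and every subgroup of index 2 is normal

Yes, normal subgroup


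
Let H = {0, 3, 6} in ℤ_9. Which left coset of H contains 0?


0 + H = {0 + h (mod 9) : h ∈ H}
0+0=0, 0+3=3, 0+6=6

0 + H = {0, 3, 6}


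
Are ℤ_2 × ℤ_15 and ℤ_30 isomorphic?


Comparing ℤ_2 × ℤ_15 and ℤ_30:
gcd(2,15) = 1, so ℤ_2 × ℤ_15 ≅ ℤ_30 (CRT)

Yes, ℤ_2 × ℤ_15 ≅ ℤ_30


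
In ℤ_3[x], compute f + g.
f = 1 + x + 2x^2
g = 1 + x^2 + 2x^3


Add coefficients mod 3:
x^0: 1 + 1 = 2 (mod 3)
x^1: 1 + 0 = 1 (mod 3)
x^2: 2 + 1 = 0 (mod 3)
x^3: 0 + 2 = 2 (mod 3)
Result: 2 + x + 2x^3

f + g = 2 + x + 2x^3


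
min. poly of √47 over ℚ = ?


√47 satisfies x² - 47 = 0, irreducible over ℚ since 47 is squarefree

Minimal polynomial: x² - 47


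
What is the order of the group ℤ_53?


ℤ_n has n elements.

|ℤ_53| = 53


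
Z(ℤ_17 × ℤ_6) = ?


Z(G) = {g ∈ G | gx = xg for all x ∈ G}
Direct product of abelian groups is abelian, so Z(G) = G

Z(ℤ_17 × ℤ_6) = ℤ_17 × ℤ_6


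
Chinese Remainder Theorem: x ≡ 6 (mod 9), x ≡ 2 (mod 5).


m₁ = 9, m₂ = 5, gcd = 1, so CRT applies. M = m₁·m₂ = 45
Let M₁ = M/m₁ = 5, M₂ = M/m₂ = 9
Find y₁ ≡ M₁⁻¹ (mod m₁): 5⁻¹ ≡ 2 (mod 9)
Find y₂ ≡ M₂⁻¹ (mod m₂): 9⁻¹ ≡ 4 (mod 5)
x = a₁·M₁·y₁ + a₂·M₂·y₂ = 6·5·2 + 2·9·4 = 132
Reduce mod 45: x ≡ 42
Check: 42 mod 9 = 6 ✓, 42 mod 5 = 2 ✓

x ≡ 42 (mod 45)


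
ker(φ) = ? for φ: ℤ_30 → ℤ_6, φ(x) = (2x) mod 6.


Kernel = preimage of identity
ker(φ) = {x ∈ ℤ_30 : 2x ≡ 0 (mod 6)}. Since 6 | 30, φ is well-defined. The kernel is the cyclic subgroup ⟨3⟩ of ℤ_30 (order 10), i.e. {0, 3, 6, 9, 12, 15, 18, 21, 24, 27}

ker(φ) = {0, 3, 6, 9, 12, 15, 18, 21, 24, 27}


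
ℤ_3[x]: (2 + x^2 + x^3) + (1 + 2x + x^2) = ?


Add coefficients mod 3:
x^0: 2 + 1 = 0 (mod 3)
x^1: 0 + 2 = 2 (mod 3)
x^2: 1 + 1 = 2 (mod 3)
x^3: 1 + 0 = 1 (mod 3)
Result: 2x + 2x^2 + x^3

f + g = 2x + 2x^2 + x^3


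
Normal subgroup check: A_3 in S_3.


H = A_3 in S_3
A_3 has index 2 in S_3, and every subgroup of index 2 is normal

Yes, normal subgroup


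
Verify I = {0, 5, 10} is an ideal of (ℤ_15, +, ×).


Check ideal conditions for I = {0, 5, 10} in ℤ_15:
(1) I is an additive subgroup? Yes
(2) For r ∈ ℤ_15 and a ∈ I: r·a ∈ I? Yes

Yes, I is an ideal of ℤ_15


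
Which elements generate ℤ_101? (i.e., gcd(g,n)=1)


g generates ℤ_n iff gcd(g,n) = 1
Prime factors of 101: 101
Generators are g ∈ {1,...,100} not divisible by any of these primes.
Generators: {1, 2, 3, 4, 5, 6, 7, 8, 9, 10, 11, 12, 13, 14, 15, 16, 17, 18, 19, 20, 21, 22, 23, 24, 25, 26, 27, 28, 29, 30, 31, 32, 33, 34, 35, 36, 37, 38, 39, 40, 41, 42, 43, 44, 45, 46, 47, 48, 49, 50, 51, 52, 53, 54, 55, 56, 57, 58, 59, 60, 61, 62, 63, 64, 65, 66, 67, 68, 69, 70, 71, 72, 73, 74, 75, 76, 77, 78, 79, 80, 81, 82, 83, 84, 85, 86, 87, 88, 89, 90, 91, 92, 93, 94, 95, 96, 97, 98, 99, 100}
Number of generators = φ(101) = 100

Generators of ℤ_101 = {1, 2, 3, 4, 5, 6, 7, 8, 9, 10, 11, 12, 13, 14, 15, 16, 17, 18, 19, 20, 21, 22, 23, 24, 25, 26, 27, 28, 29, 30, 31, 32, 33, 34, 35, 36, 37, 38, 39, 40, 41, 42, 43, 44, 45, 46, 47, 48, 49, 50, 51, 52, 53, 54, 55, 56, 57, 58, 59, 60, 61, 62, 63, 64, 65, 66, 67, 68, 69, 70, 71, 72, 73, 74, 75, 76, 77, 78, 79, 80, 81, 82, 83, 84, 85, 86, 87, 88, 89, 90, 91, 92, 93, 94, 95, 96, 97, 98, 99, 100}


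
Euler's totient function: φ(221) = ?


Factor n: 221 = 13 × 17
φ(n) = n · ∏(1 - 1/p) over distinct primes p | n
φ(221) = 221 · (1 - 1/13) · (1 - 1/17) = 192

φ(221) = 192


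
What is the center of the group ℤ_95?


Z(G) = {g ∈ G | gx = xg for all x ∈ G}
ℤ_95 is abelian, so Z(G) = G

Z(ℤ_95) = ℤ_95


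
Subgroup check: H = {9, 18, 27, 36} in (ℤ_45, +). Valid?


Subgroup test for H = {9, 18, 27, 36} in (ℤ_45, +):
(1) 0 ∈ H? No
(2) Closure: for all a,b ∈ H, (a+b) mod 45 ∈ H? No  [counterexample: 9 + 36 = 0 ∉ H]
(3) Inverses: for all a ∈ H, -a mod 45 ∈ H? Yes

No, H is not a subgroup of ℤ_45


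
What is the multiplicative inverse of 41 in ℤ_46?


Use the extended Euclidean algorithm to write 1 = 41·s + 46·t; then s mod 46 is the inverse.
Euclidean algorithm:
  41 = 0·46 + 41
  46 = 1·41 + 5
  41 = 8·5 + 1
  5 = 5·1 + 0
gcd(41,46) = 1
Back-substitution gives: 41·(9) + 46·(-8) = 1
So 41⁻¹ ≡ 9 ≡ 9 (mod 46)
Check: 41 × 9 = 369 ≡ 1 (mod 46) ✓

41⁻¹ ≡ 9 (mod 46)


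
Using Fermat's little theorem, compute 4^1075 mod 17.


Fermat's little theorem: if p is prime and gcd(a,p)=1, then a^(p-1) ≡ 1 (mod p)
p = 17 is prime, gcd(4,17) = 1
Reduce exponent: 1075 mod 16 = 3
So 4^1075 ≡ 4^3 (mod 17)
4^3 mod 17 = 13

4^1075 ≡ 13 (mod 17)


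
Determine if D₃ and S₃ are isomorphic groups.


Comparing D₃ and S₃:
Both are the unique non-abelian group of order 6

Yes, D₃ ≅ S₃


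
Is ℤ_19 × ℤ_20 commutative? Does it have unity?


Direct product ring; commutative with unity (1,1); but (1,0)·(0,1) = (0,0) gives zero divisors, so not an integral domain
Commutative: Yes
Integral domain: No
Has unity: Yes

ℤ_19 × ℤ_20: Commutative=Yes, Unity=Yes


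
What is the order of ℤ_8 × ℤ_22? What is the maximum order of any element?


|ℤ_8 × ℤ_22| = 8 × 22 = 176
Max element order = lcm(8,22) = 88
Cyclic? No (gcd=2)

|ℤ_8×ℤ_22| = 176, max element order = 88


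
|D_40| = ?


|D_n| = 2n (n rotations and n reflections)
|D_40| = 2×40 = 80

|D_40| = 80


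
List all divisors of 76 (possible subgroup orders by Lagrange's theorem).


Lagrange's theorem: |H| divides |G|
|G| = 76
Divisors of 76: 1, 2, 4, 19, 38, 76

Possible subgroup orders: {1, 2, 4, 19, 38, 76}


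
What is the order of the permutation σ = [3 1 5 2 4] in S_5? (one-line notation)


Cycle decomposition: (1 3 5 4 2)
Cycle lengths: 5
Order = lcm(5) = 5

ord(σ) = 5


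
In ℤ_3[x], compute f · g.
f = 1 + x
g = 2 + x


Expand and collect like terms; reduce coefficients mod 3:
x^0: 1·2 = 2 ≡ 2 (mod 3)
x^1: 1·1 + 1·2 = 3 ≡ 0 (mod 3)
x^2: 1·1 = 1 ≡ 1 (mod 3)
Result: 2 + x^2

f · g = 2 + x^2


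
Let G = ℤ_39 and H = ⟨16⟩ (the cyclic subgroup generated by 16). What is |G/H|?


|⟨16⟩| = n / gcd(16, 39) = 39 / 1 = 39
H is normal (ℤ_39 is abelian).
|G/H| = |G| / |H| = 39 / 39 = 1

|G/H| = 1


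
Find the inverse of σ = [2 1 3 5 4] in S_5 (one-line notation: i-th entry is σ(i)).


To find σ⁻¹, swap domain and range:
σ(1) = 2 → σ⁻¹(2) = 1
σ(2) = 1 → σ⁻¹(1) = 2
σ(3) = 3 → σ⁻¹(3) = 3
σ(4) = 5 → σ⁻¹(5) = 4
σ(5) = 4 → σ⁻¹(4) = 5

σ⁻¹ = [2 1 3 5 4]


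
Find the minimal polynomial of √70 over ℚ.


√70 satisfies x² - 70 = 0, irreducible over ℚ since 70 is squarefree

Minimal polynomial: x² - 70


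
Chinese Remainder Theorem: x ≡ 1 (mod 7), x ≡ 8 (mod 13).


m₁ = 7, m₂ = 13, gcd = 1, so CRT applies. M = m₁·m₂ = 91
Let M₁ = M/m₁ = 13, M₂ = M/m₂ = 7
Find y₁ ≡ M₁⁻¹ (mod m₁): 13⁻¹ ≡ 6 (mod 7)
Find y₂ ≡ M₂⁻¹ (mod m₂): 7⁻¹ ≡ 2 (mod 13)
x = a₁·M₁·y₁ + a₂·M₂·y₂ = 1·13·6 + 8·7·2 = 190
Reduce mod 91: x ≡ 8
Check: 8 mod 7 = 1 ✓, 8 mod 13 = 8 ✓

x ≡ 8 (mod 91)


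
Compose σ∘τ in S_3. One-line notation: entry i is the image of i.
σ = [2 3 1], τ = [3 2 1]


σ∘τ: apply τ first, then σ
1 →τ 3 →σ 1
2 →τ 2 →σ 3
3 →τ 1 →σ 2

σ∘τ = [1 3 2]


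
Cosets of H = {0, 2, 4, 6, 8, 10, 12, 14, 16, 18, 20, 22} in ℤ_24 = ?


H = {0, 2, 4, 6, 8, 10, 12, 14, 16, 18, 20, 22}, |H| = 12
Number of cosets = |G|/|H| = 24/12 = 2
0 + H = {0, 2, 4, 6, 8, 10, 12, 14, 16, 18, 20, 22}
1 + H = {1, 3, 5, 7, 9, 11, 13, 15, 17, 19, 21, 23}

Cosets: 0+H={0,2,4,6,8,10,12,14,16,18,20,22}; 1+H={1,3,5,7,9,11,13,15,17,19,21,23}


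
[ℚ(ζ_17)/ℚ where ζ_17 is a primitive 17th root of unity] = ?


[ℚ(ζ_n):ℚ] = deg Φ_n(x) = φ(n). Here φ(17) = 16

[ℚ(ζ_17)/ℚ where ζ_17 is a primitive 17th root of unity] = 16


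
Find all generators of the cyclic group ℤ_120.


g generates ℤ_n iff gcd(g,n) = 1
Prime factors of 120: 2, 3, 5
Generators are g ∈ {1,...,119} not divisible by any of these primes.
Generators: {1, 7, 11, 13, 17, 19, 23, 29, 31, 37, 41, 43, 47, 49, 53, 59, 61, 67, 71, 73, 77, 79, 83, 89, 91, 97, 101, 103, 107, 109, 113, 119}
Number of generators = φ(120) = 32

Generators of ℤ_120 = {1, 7, 11, 13, 17, 19, 23, 29, 31, 37, 41, 43, 47, 49, 53, 59, 61, 67, 71, 73, 77, 79, 83, 89, 91, 97, 101, 103, 107, 109, 113, 119}


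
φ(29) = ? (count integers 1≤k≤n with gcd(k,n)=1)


φ(n) = count of k ∈ {1,...,n} with gcd(k,n)=1
Coprimes to 29: {1, 2, 3, 4, 5, 6, 7, 8, 9, 10, 11, 12, 13, 14, 15, 16, 17, 18, 19, 20, 21, 22, 23, 24, 25, 26, 27, 28}
Count: 28

φ(29) = 28


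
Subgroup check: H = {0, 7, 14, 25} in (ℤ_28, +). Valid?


Subgroup test for H = {0, 7, 14, 25} in (ℤ_28, +):
(1) 0 ∈ H? Yes
(2) Closure: for all a,b ∈ H, (a+b) mod 28 ∈ H? No  [counterexample: 7 + 14 = 21 ∉ H]
(3) Inverses: for all a ∈ H, -a mod 28 ∈ H? No

No, H is not a subgroup of ℤ_28


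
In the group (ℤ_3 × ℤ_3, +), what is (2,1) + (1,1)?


Operation: componentwise addition mod (3, 3)
(2,1) + (1,1) = ((a₁+b₁) mod 3, (a₂+b₂) mod 3) with a = (2,1), b = (1,1)

(2,1) + (1,1) = (0,2)


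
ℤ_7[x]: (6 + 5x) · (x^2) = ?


Expand and collect like terms; reduce coefficients mod 7:
x^0: 6·0 = 0 ≡ 0 (mod 7)
x^1: 6·0 + 5·0 = 0 ≡ 0 (mod 7)
x^2: 6·1 + 5·0 = 6 ≡ 6 (mod 7)
x^3: 5·1 = 5 ≡ 5 (mod 7)
Result: 6x^2 + 5x^3

f · g = 6x^2 + 5x^3


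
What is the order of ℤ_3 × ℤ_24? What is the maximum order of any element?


|ℤ_3 × ℤ_24| = 3 × 24 = 72
Max element order = lcm(3,24) = 24
Cyclic? No (gcd=3)

|ℤ_3×ℤ_24| = 72, max element order = 24


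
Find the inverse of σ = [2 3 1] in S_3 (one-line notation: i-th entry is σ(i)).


To find σ⁻¹, swap domain and range:
σ(1) = 2 → σ⁻¹(2) = 1
σ(2) = 3 → σ⁻¹(3) = 2
σ(3) = 1 → σ⁻¹(1) = 3

σ⁻¹ = [3 1 2]


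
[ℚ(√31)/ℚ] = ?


√31 has minimal polynomial x² - 31 (irreducible over ℚ since 31 is squarefree)

[ℚ(√31)/ℚ] = 2


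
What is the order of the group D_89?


|D_n| = 2n (n rotations and n reflections)
|D_89| = 2×89 = 178

|D_89| = 178


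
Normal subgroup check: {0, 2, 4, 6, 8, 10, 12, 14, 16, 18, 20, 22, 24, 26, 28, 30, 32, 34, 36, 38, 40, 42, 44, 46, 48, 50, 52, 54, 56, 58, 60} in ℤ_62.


H = {0, 2, 4, 6, 8, 10, 12, 14, 16, 18, 20, 22, 24, 26, 28, 30, 32, 34, 36, 38, 40, 42, 44, 46, 48, 50, 52, 54, 56, 58, 60} in ℤ_62
ℤ_62 is abelian; every subgroup of an abelian group is normal

Yes, normal subgroup


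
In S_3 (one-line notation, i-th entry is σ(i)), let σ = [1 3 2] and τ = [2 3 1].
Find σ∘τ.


σ∘τ: apply τ first, then σ
1 →τ 2 →σ 3
2 →τ 3 →σ 2
3 →τ 1 →σ 1

σ∘τ = [3 2 1]


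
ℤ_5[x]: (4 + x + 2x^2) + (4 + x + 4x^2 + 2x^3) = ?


Add coefficients mod 5:
x^0: 4 + 4 = 3 (mod 5)
x^1: 1 + 1 = 2 (mod 5)
x^2: 2 + 4 = 1 (mod 5)
x^3: 0 + 2 = 2 (mod 5)
Result: 3 + 2x + x^2 + 2x^3

f + g = 3 + 2x + x^2 + 2x^3


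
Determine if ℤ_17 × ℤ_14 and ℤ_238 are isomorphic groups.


Comparing ℤ_17 × ℤ_14 and ℤ_238:
gcd(17,14) = 1, so ℤ_17 × ℤ_14 ≅ ℤ_238 (CRT)

Yes, ℤ_17 × ℤ_14 ≅ ℤ_238


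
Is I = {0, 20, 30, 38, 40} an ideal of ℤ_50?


Check ideal conditions for I = {0, 20, 30, 38, 40} in ℤ_50:
(1) I is an additive subgroup? No
(2) For r ∈ ℤ_50 and a ∈ I: r·a ∈ I? No  [counterexample: r=2, a=30, r·a mod 50 = 10 ∉ I]

No, I is not an ideal of ℤ_50


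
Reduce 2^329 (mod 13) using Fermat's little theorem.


Fermat's little theorem: if p is prime and gcd(a,p)=1, then a^(p-1) ≡ 1 (mod p)
p = 13 is prime, gcd(2,13) = 1
Reduce exponent: 329 mod 12 = 5
So 2^329 ≡ 2^5 (mod 13)
2^5 mod 13 = 6

2^329 ≡ 6 (mod 13)


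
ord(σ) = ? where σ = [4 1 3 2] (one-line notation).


Cycle decomposition: (1 4 2)
Cycle lengths: 3
Order = lcm(3) = 3

ord(σ) = 3


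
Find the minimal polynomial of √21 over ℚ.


√21 satisfies x² - 21 = 0, irreducible over ℚ since 21 is squarefree

Minimal polynomial: x² - 21


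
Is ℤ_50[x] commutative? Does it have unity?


ℤ_50 has zero divisors (2·25 ≡ 0), and these lift to constant zero divisors in ℤ_50[x]; so not an integral domain
Commutative: Yes
Integral domain: No
Has unity: Yes

ℤ_50[x]: Commutative=Yes, Unity=Yes


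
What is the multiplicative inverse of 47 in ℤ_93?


Use the extended Euclidean algorithm to write 1 = 47·s + 93·t; then s mod 93 is the inverse.
Euclidean algorithm:
  47 = 0·93 + 47
  93 = 1·47 + 46
  47 = 1·46 + 1
  46 = 46·1 + 0
gcd(47,93) = 1
Back-substitution gives: 47·(2) + 93·(-1) = 1
So 47⁻¹ ≡ 2 ≡ 2 (mod 93)
Check: 47 × 2 = 94 ≡ 1 (mod 93) ✓

47⁻¹ ≡ 2 (mod 93)


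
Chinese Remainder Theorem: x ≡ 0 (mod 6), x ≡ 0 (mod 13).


m₁ = 6, m₂ = 13, gcd = 1, so CRT applies. M = m₁·m₂ = 78
Let M₁ = M/m₁ = 13, M₂ = M/m₂ = 6
Find y₁ ≡ M₁⁻¹ (mod m₁): 13⁻¹ ≡ 1 (mod 6)
Find y₂ ≡ M₂⁻¹ (mod m₂): 6⁻¹ ≡ 11 (mod 13)
x = a₁·M₁·y₁ + a₂·M₂·y₂ = 0·13·1 + 0·6·11 = 0
Reduce mod 78: x ≡ 0
Check: 0 mod 6 = 0 ✓, 0 mod 13 = 0 ✓

x ≡ 0 (mod 78)


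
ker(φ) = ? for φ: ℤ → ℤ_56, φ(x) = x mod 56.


Kernel = preimage of identity
ker(φ) = {x ∈ ℤ : x ≡ 0 (mod 56)} = 56ℤ = {0, ±56, ±112, ...}

ker(φ) = 56ℤ


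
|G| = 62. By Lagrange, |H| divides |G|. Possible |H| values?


Lagrange's theorem: |H| divides |G|
|G| = 62
Divisors of 62: 1, 2, 31, 62

Possible subgroup orders: {1, 2, 31, 62}


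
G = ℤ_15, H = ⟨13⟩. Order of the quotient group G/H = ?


|⟨13⟩| = n / gcd(13, 15) = 15 / 1 = 15
H is normal (ℤ_15 is abelian).
|G/H| = |G| / |H| = 15 / 15 = 1

|G/H| = 1


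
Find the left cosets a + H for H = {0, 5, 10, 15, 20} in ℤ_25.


H = {0, 5, 10, 15, 20}, |H| = 5
Number of cosets = |G|/|H| = 25/5 = 5
0 + H = {0, 5, 10, 15, 20}
1 + H = {1, 6, 11, 16, 21}
2 + H = {2, 7, 12, 17, 22}
3 + H = {3, 8, 13, 18, 23}
4 + H = {4, 9, 14, 19, 24}

Cosets: 0+H={0,5,10,15,20}; 1+H={1,6,11,16,21}; 2+H={2,7,12,17,22}; 3+H={3,8,13,18,23}; 4+H={4,9,14,19,24}


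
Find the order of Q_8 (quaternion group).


Q_8 = {±1, ±i, ±j, ±k}
|Q_8| = 8

|Q_8 (quaternion group)| = 8


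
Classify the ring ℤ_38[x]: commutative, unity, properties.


ℤ_38 has zero divisors (2·19 ≡ 0), and these lift to constant zero divisors in ℤ_38[x]; so not an integral domain
Commutative: Yes
Integral domain: No
Has unity: Yes

ℤ_38[x]: Commutative=Yes, Unity=Yes


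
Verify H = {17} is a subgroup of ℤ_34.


Subgroup test for H = {17} in (ℤ_34, +):
(1) 0 ∈ H? No
(2) Closure: for all a,b ∈ H, (a+b) mod 34 ∈ H? No  [counterexample: 17 + 17 = 0 ∉ H]
(3) Inverses: for all a ∈ H, -a mod 34 ∈ H? Yes

No, H is not a subgroup of ℤ_34


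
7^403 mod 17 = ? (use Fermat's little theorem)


Fermat's little theorem: if p is prime and gcd(a,p)=1, then a^(p-1) ≡ 1 (mod p)
p = 17 is prime, gcd(7,17) = 1
Reduce exponent: 403 mod 16 = 3
So 7^403 ≡ 7^3 (mod 17)
7^3 mod 17 = 3

7^403 ≡ 3 (mod 17)


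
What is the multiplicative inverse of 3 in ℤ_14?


Use the extended Euclidean algorithm to write 1 = 3·s + 14·t; then s mod 14 is the inverse.
Euclidean algorithm:
  3 = 0·14 + 3
  14 = 4·3 + 2
  3 = 1·2 + 1
  2 = 2·1 + 0
gcd(3,14) = 1
Back-substitution gives: 3·(5) + 14·(-1) = 1
So 3⁻¹ ≡ 5 ≡ 5 (mod 14)
Check: 3 × 5 = 15 ≡ 1 (mod 14) ✓

3⁻¹ ≡ 5 (mod 14)


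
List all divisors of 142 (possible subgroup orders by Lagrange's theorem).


Lagrange's theorem: |H| divides |G|
|G| = 142
Divisors of 142: 1, 2, 71, 142

Possible subgroup orders: {1, 2, 71, 142}


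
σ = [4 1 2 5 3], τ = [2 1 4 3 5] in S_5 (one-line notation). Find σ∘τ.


σ∘τ: apply τ first, then σ
1 →τ 2 →σ 1
2 →τ 1 →σ 4
3 →τ 4 →σ 5
4 →τ 3 →σ 2
5 →τ 5 →σ 3

σ∘τ = [1 4 5 2 3]


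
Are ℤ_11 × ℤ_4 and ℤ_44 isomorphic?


Comparing ℤ_11 × ℤ_4 and ℤ_44:
gcd(11,4) = 1, so ℤ_11 × ℤ_4 ≅ ℤ_44 (CRT)

Yes, ℤ_11 × ℤ_4 ≅ ℤ_44


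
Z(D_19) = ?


Z(G) = {g ∈ G | gx = xg for all x ∈ G}
For odd n, Z(D_n) = {e}: no nontrivial rotation commutes with all reflections

Z(D_19) = {e}


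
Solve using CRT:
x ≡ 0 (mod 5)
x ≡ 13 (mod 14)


m₁ = 5, m₂ = 14, gcd = 1, so CRT applies. M = m₁·m₂ = 70
Let M₁ = M/m₁ = 14, M₂ = M/m₂ = 5
Find y₁ ≡ M₁⁻¹ (mod m₁): 14⁻¹ ≡ 4 (mod 5)
Find y₂ ≡ M₂⁻¹ (mod m₂): 5⁻¹ ≡ 3 (mod 14)
x = a₁·M₁·y₁ + a₂·M₂·y₂ = 0·14·4 + 13·5·3 = 195
Reduce mod 70: x ≡ 55
Check: 55 mod 5 = 0 ✓, 55 mod 14 = 13 ✓

x ≡ 55 (mod 70)


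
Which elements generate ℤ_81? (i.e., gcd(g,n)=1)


g generates ℤ_n iff gcd(g,n) = 1
Prime factors of 81: 3
Generators are g ∈ {1,...,80} not divisible by any of these primes.
Generators: {1, 2, 4, 5, 7, 8, 10, 11, 13, 14, 16, 17, 19, 20, 22, 23, 25, 26, 28, 29, 31, 32, 34, 35, 37, 38, 40, 41, 43, 44, 46, 47, 49, 50, 52, 53, 55, 56, 58, 59, 61, 62, 64, 65, 67, 68, 70, 71, 73, 74, 76, 77, 79, 80}
Number of generators = φ(81) = 54

Generators of ℤ_81 = {1, 2, 4, 5, 7, 8, 10, 11, 13, 14, 16, 17, 19, 20, 22, 23, 25, 26, 28, 29, 31, 32, 34, 35, 37, 38, 40, 41, 43, 44, 46, 47, 49, 50, 52, 53, 55, 56, 58, 59, 61, 62, 64, 65, 67, 68, 70, 71, 73, 74, 76, 77, 79, 80}


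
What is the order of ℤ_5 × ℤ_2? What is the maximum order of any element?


|ℤ_5 × ℤ_2| = 5 × 2 = 10
Max element order = lcm(5,2) = 10
Cyclic? Yes (gcd=1)

|ℤ_5×ℤ_2| = 10, max element order = 10


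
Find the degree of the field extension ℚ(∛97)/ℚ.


∛97 has minimal polynomial x³ - 97 (irreducible over ℚ since 97 is not a perfect cube)

[ℚ(∛97)/ℚ] = 3


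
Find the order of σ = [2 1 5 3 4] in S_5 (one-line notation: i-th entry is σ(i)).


Cycle decomposition: (1 2) (3 5 4)
Cycle lengths: 2, 3
Order = lcm(2, 3) = 6

ord(σ) = 6


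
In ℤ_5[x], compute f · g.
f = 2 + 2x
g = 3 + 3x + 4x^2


Expand and collect like terms; reduce coefficients mod 5:
x^0: 2·3 = 6 ≡ 1 (mod 5)
x^1: 2·3 + 2·3 = 12 ≡ 2 (mod 5)
x^2: 2·4 + 2·3 = 14 ≡ 4 (mod 5)
x^3: 2·4 = 8 ≡ 3 (mod 5)
Result: 1 + 2x + 4x^2 + 3x^3

f · g = 1 + 2x + 4x^2 + 3x^3


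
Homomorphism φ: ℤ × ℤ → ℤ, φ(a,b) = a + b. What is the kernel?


Kernel = preimage of identity
ker(φ) = {(a,b) ∈ ℤ² | a+b = 0} = {(a,-a) | a ∈ ℤ}

ker(φ) = {(a,-a) | a ∈ ℤ}


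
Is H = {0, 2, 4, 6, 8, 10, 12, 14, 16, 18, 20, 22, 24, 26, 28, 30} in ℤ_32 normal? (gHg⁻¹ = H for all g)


H = {0, 2, 4, 6, 8, 10, 12, 14, 16, 18, 20, 22, 24, 26, 28, 30} in ℤ_32
ℤ_32 is abelian; every subgroup of an abelian group is normal

Yes, normal subgroup


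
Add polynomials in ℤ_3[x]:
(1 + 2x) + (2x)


Add coefficients mod 3:
x^0: 1 + 0 = 1 (mod 3)
x^1: 2 + 2 = 1 (mod 3)
Result: 1 + x

f + g = 1 + x


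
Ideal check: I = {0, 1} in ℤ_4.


Check ideal conditions for I = {0, 1} in ℤ_4:
(1) I is an additive subgroup? No
(2) For r ∈ ℤ_4 and a ∈ I: r·a ∈ I? No  [counterexample: r=2, a=1, r·a mod 4 = 2 ∉ I]

No, I is not an ideal of ℤ_4


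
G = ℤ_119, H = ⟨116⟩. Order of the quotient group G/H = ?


|⟨116⟩| = n / gcd(116, 119) = 119 / 1 = 119
H is normal (ℤ_119 is abelian).
|G/H| = |G| / |H| = 119 / 119 = 1

|G/H| = 1


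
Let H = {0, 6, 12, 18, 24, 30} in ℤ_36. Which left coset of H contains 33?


33 + H = {33 + h (mod 36) : h ∈ H}
33+0=33, 33+6=3, 33+12=9, 33+18=15, 33+24=21, 33+30=27
33 + H = {3, 9, 15, 21, 27, 33} = 3 + H

33 + H = {3, 9, 15, 21, 27, 33}


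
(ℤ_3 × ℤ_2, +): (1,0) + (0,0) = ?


Operation: componentwise addition mod (3, 2)
(1,0) + (0,0) = ((a₁+b₁) mod 3, (a₂+b₂) mod 2) with a = (1,0), b = (0,0)

(1,0) + (0,0) = (1,0)


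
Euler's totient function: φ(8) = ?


φ(n) = count of k ∈ {1,...,n} with gcd(k,n)=1
Coprimes to 8: {1, 3, 5, 7}
Count: 4

φ(8) = 4


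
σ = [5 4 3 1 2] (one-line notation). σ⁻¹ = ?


To find σ⁻¹, swap domain and range:
σ(1) = 5 → σ⁻¹(5) = 1
σ(2) = 4 → σ⁻¹(4) = 2
σ(3) = 3 → σ⁻¹(3) = 3
σ(4) = 1 → σ⁻¹(1) = 4
σ(5) = 2 → σ⁻¹(2) = 5

σ⁻¹ = [4 5 3 2 1]


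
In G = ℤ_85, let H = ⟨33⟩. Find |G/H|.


|⟨33⟩| = n / gcd(33, 85) = 85 / 1 = 85
H is normal (ℤ_85 is abelian).
|G/H| = |G| / |H| = 85 / 85 = 1

|G/H| = 1


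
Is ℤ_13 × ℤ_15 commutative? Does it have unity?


Direct product ring; commutative with unity (1,1); but (1,0)·(0,1) = (0,0) gives zero divisors, so not an integral domain
Commutative: Yes
Integral domain: No
Has unity: Yes

ℤ_13 × ℤ_15: Commutative=Yes, Unity=Yes


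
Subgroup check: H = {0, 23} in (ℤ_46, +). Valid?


Subgroup test for H = {0, 23} in (ℤ_46, +):
(1) 0 ∈ H? Yes
(2) Closure: for all a,b ∈ H, (a+b) mod 46 ∈ H? Yes
(3) Inverses: for all a ∈ H, -a mod 46 ∈ H? Yes

Yes, H is a subgroup of ℤ_46


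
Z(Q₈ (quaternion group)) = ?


Z(G) = {g ∈ G | gx = xg for all x ∈ G}
In Q₈ = {±1, ±i, ±j, ±k}, only ±1 commute with every element

Z(Q₈ (quaternion group)) = {1, -1}


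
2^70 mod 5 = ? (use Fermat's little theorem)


Fermat's little theorem: if p is prime and gcd(a,p)=1, then a^(p-1) ≡ 1 (mod p)
p = 5 is prime, gcd(2,5) = 1
Reduce exponent: 70 mod 4 = 2
So 2^70 ≡ 2^2 (mod 5)
2^2 mod 5 = 4

2^70 ≡ 4 (mod 5)


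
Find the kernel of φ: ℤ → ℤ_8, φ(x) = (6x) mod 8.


Kernel = preimage of identity
ker(φ) = {x ∈ ℤ : 6x ≡ 0 (mod 8)}. gcd(6,8) = 2, so 6x ≡ 0 (mod 8) ⟺ x ≡ 0 (mod 8/2 = 4). Hence ker(φ) = 4ℤ

ker(φ) = 4ℤ


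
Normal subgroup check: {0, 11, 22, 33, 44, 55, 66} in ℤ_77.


H = {0, 11, 22, 33, 44, 55, 66} in ℤ_77
ℤ_77 is abelian; every subgroup of an abelian group is normal

Yes, normal subgroup


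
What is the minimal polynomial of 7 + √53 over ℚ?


Let α = 7 + √53. Then α - 7 = √53, so (α - 7)² = 53, giving α² - 14α - 4 = 0. Degree 2 and α ∉ ℚ, so this is the minimal polynomial.

Minimal polynomial: x² - 14x - 4


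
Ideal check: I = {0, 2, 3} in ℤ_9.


Check ideal conditions for I = {0, 2, 3} in ℤ_9:
(1) I is an additive subgroup? No
(2) For r ∈ ℤ_9 and a ∈ I: r·a ∈ I? No  [counterexample: r=2, a=2, r·a mod 9 = 4 ∉ I]

No, I is not an ideal of ℤ_9


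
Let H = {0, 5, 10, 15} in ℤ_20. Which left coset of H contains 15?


15 + H = {15 + h (mod 20) : h ∈ H}
15+0=15, 15+5=0, 15+10=5, 15+15=10
15 + H = {0, 5, 10, 15} = 0 + H

15 + H = {0, 5, 10, 15}


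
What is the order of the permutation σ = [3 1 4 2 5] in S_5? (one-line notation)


Cycle decomposition: (1 3 4 2)
Cycle lengths: 4
Order = lcm(4) = 4

ord(σ) = 4


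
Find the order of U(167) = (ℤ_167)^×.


U(n) is the group of units mod n; |U(n)| = φ(n)
|U(167)| = φ(167) = 166

|U(167) = (ℤ_167)^×| = 166
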